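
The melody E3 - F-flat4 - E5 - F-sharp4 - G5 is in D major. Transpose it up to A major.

D major to A major up is a perfect fifth, so every note moves up by that interval.
E3 becomes B3
Fb4 becomes Cb5
E5 becomes B5
F#4 becomes C#5
G5 becomes D6

B3 Cb5 B5 C#5 D6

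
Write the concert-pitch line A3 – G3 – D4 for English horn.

E4 D4 A4

The English horn sounds a perfect fifth below written, so the written part must be a perfect fifth above concert — transpose each note up.
A3 to E4
G3 to D4
D4 to A4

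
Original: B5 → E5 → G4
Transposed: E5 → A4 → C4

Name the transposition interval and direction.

down a perfect fifth

Take the first pair: B5 → E5. B to E spans 5 letter names, so the interval is some kind of fifth.
E5 to B5 is 7 semitones, which makes it a perfect fifth; the second version is lower, so the direction is down.
Checking another pair — G4 → C4 — gives the same interval.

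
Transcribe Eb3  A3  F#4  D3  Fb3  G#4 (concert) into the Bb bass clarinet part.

The Bb bass clarinet sounds a major ninth below written, so the written part must be a major ninth above concert — transpose each note up.
Eb3 to F4
A3 to B4
F#4 to G#5
D3 to E4
Fb3 to Gb4
G#4 to A#5

F4 B4 G#5 E4 Gb4 A#5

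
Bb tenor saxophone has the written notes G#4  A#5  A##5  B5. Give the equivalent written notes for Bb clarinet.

G#3 A#4 A##4 B4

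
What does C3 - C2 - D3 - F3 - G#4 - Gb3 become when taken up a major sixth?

C3 becomes A3
C2 becomes A2
D3 becomes B3
F3 becomes D4
G#4 becomes E#5
Gb3 becomes Eb4

A3 A2 B3 D4 E#5 Eb4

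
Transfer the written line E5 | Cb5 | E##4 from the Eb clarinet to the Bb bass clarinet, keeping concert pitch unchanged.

First find concert pitch: the Eb clarinet sounds a minor third above written, so E5 Cb5 E##4 sounds G5 Ebb5 G##4.
Then write for Bb bass clarinet: it sounds a major ninth below written, so the part must be a major ninth above concert.
G5 → A6
Ebb5 → Fb6
G##4 → A##5

A6 Fb6 A##5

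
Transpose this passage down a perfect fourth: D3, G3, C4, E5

D3: a fourth down reaches A, and 5 semitones makes it A2.
G3 down a perfect fourth is D3.
C4 down a perfect fourth is G3.
A perfect fourth down from E5 gives B4.

A2 D3 G3 B4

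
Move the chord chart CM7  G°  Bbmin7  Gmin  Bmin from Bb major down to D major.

Bb major down to D major is a minor sixth; each chord root moves by that interval while the quality stays the same.
CM7: root C down a minor sixth → E, giving EM7.
G°: root G down a minor sixth → B, giving B°.
Bbmin7: root Bb down a minor sixth → D, giving Dmin7.
Gmin: root G down a minor sixth → B, giving Bmin.
Bmin: root B down a minor sixth → D#, giving D#min.

EM7 B° Dmin7 Bmin D#min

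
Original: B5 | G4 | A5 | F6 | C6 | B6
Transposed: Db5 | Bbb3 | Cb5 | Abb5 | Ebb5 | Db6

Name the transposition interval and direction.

down an augmented sixth

Take the first pair: B5 → Db5. B to D spans 6 letter names, so the interval is some kind of sixth.
Db5 to B5 is 10 semitones, which makes it an augmented sixth; the second version is lower, so the direction is down.
Checking another pair — B6 → Db6 — gives the same interval.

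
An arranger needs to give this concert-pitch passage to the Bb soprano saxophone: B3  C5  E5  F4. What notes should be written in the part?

Written C4 sounds as Bb3 on the Bb soprano saxophone, so concert pitches are written a major second up.
B3 gives C#4
C5 gives D5
E5 gives F#5
F4 gives G4

C#4 D5 F#5 G4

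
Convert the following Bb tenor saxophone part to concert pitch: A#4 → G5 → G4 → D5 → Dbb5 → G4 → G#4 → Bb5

G#3 F4 F3 C4 Cbb4 F3 F#3 Ab4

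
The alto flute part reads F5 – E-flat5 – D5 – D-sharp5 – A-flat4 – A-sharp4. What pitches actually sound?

C5 Bb4 A4 A#4 Eb4 E#4

Written C4 on the alto flute sounds as G3, a perfect fourth lower; apply that shift to every note.
F5 -> C5
Eb5 -> Bb4
D5 -> A4
D#5 -> A#4
Ab4 -> Eb4
A#4 -> E#4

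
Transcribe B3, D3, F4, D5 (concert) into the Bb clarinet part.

Written C4 sounds as Bb3 on the Bb clarinet, so concert pitches are written a major second up.
B3 becomes C#4
D3 becomes E3
F4 becomes G4
D5 becomes E5

C#4 E3 G4 E5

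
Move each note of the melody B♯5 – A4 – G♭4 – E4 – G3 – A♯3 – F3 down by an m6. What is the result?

A minor sixth down from B#5 gives D##5.
A4: a sixth down reaches C, and 8 semitones makes it C#4.
A minor sixth down from Gb4 gives Bb3.
A minor sixth down from E4 gives G#3.
G3 down a minor sixth is B2.
A#3 down a minor sixth is C##3.
F3 down a minor sixth is A2.

D##5 C#4 Bb3 G#3 B2 C##3 A2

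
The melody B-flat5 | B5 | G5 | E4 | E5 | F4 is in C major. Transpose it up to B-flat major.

From C up to B-flat is a minor seventh; apply that to each pitch.
Bb5 -> Ab6
B5 -> A6
G5 -> F6
E4 -> D5
E5 -> D6
F4 -> Eb5

Ab6 A6 F6 D5 D6 Eb5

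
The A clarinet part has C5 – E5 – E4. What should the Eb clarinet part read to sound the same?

F#4 A#4 A#3

First find concert pitch: the A clarinet sounds a minor third below written, so C5 E5 E4 sounds A4 C#5 C#4.
Then write for Eb clarinet: it sounds a minor third above written, so the part must be a minor third below concert.
A4 → F#4
C#5 → A#4
C#4 → A#3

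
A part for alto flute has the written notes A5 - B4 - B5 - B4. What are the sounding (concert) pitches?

The alto flute sounds a perfect fourth below written, so transpose each written note down a perfect fourth.
A5 -> E5
B4 -> F#4
B5 -> F#5
B4 -> F#4

E5 F#4 F#5 F#4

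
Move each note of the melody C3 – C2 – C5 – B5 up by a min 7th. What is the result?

A minor seventh up from C3 gives Bb3.
C2: a seventh up reaches B, and 10 semitones makes it Bb2.
C5: a seventh up reaches B, and 10 semitones makes it Bb5.
B5 up a minor seventh is A6.

Bb3 Bb2 Bb5 A6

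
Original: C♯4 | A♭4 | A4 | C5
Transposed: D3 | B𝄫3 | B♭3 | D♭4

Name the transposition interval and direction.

From C#4 to D3 is 7 letter names — a seventh of some quality.
D3 to C#4 is 11 semitones, which makes it a major seventh; the second version is lower, so the direction is down.
Checking another pair — C5 → Db4 — gives the same interval.

down a major seventh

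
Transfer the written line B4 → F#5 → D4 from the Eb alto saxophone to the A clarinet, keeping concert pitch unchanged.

F4 C5 Ab3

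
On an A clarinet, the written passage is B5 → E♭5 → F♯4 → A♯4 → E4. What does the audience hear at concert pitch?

G#5 C5 D#4 F##4 C#4

The A clarinet sounds a minor third below written, so transpose each written note down a minor third.
B5 to G#5
Eb5 to C5
F#4 to D#4
A#4 to F##4
E4 to C#4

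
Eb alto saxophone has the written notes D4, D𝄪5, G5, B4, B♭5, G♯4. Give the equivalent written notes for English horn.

First find concert pitch: the Eb alto saxophone sounds a major sixth below written, so D4 D𝄪5 G5 B4 B♭5 G♯4 sounds F3 F##4 Bb4 D4 Db5 B3.
Then write for English horn: it sounds a perfect fifth below written, so the part must be a perfect fifth above concert.
F3 → C4
F##4 → C##5
Bb4 → F5
D4 → A4
Db5 → Ab5
B3 → F#4

C4 C##5 F5 A4 Ab5 F#4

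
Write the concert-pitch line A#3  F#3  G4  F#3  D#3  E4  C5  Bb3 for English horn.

E#4 C#4 D5 C#4 A#3 B4 G5 F4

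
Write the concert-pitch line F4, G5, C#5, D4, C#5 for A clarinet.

Ab4 Bb5 E5 F4 E5

Written C4 sounds as A3 on the A clarinet, so concert pitches are written a minor third up.
F4 → Ab4
G5 → Bb5
C#5 → E5
D4 → F4
C#5 → E5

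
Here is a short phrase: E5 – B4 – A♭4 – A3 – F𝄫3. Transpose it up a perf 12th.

B6 F#6 Eb6 E5 Cbb5

E5: a twelfth up reaches B, and 19 semitones makes it B6.
B4: a twelfth up reaches F, and 19 semitones makes it F#6.
A perfect twelfth up from Ab4 gives Eb6.
A3 up a perfect twelfth is E5.
Fbb3 up a perfect twelfth is Cbb5.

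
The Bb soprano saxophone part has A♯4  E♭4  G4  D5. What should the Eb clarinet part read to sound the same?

First find concert pitch: the Bb soprano saxophone sounds a major second below written, so A♯4 E♭4 G4 D5 sounds G#4 Db4 F4 C5.
Then write for Eb clarinet: it sounds a minor third above written, so the part must be a minor third below concert.
G#4 → E#4
Db4 → Bb3
F4 → D4
C5 → A4

E#4 Bb3 D4 A4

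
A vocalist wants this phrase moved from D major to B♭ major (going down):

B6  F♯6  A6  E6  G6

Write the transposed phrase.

From D down to B♭ is a major third; apply that to each pitch.
B6 → G6
F#6 → D6
A6 → F6
E6 → C6
G6 → Eb6

G6 D6 F6 C6 Eb6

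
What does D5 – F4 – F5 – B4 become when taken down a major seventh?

Eb4 Gb3 Gb4 C4

D5: a seventh down reaches E, and 11 semitones makes it Eb4.
A major seventh down from F4 gives Gb3.
F5: a seventh down reaches G, and 11 semitones makes it Gb4.
A major seventh down from B4 gives C4.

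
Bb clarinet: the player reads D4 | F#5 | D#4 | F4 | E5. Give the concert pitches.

C4 E5 C#4 Eb4 D5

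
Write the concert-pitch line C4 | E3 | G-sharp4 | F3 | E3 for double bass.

C5 E4 G#5 F4 E4

Written C4 sounds as C3 on the double bass, so concert pitches are written a perfect octave up.
C4 gives C5
E3 gives E4
G#4 gives G#5
F3 gives F4
E3 gives E4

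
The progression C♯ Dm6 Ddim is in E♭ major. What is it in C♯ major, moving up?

A## B#m6 B#dim

E♭ major up to C♯ major is an augmented sixth; each chord root moves by that interval while the quality stays the same.
C♯: root C♯ up an augmented sixth → A##, giving A##.
Dm6: root D up an augmented sixth → B#, giving B#m6.
Ddim: root D up an augmented sixth → B#, giving B#dim.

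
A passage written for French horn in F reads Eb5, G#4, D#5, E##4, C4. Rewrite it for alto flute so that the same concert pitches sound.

First find concert pitch: the French horn in F sounds a perfect fifth below written, so Eb5 G#4 D#5 E##4 C4 sounds Ab4 C#4 G#4 A##3 F3.
Then write for alto flute: it sounds a perfect fourth below written, so the part must be a perfect fourth above concert.
Ab4 → Db5
C#4 → F#4
G#4 → C#5
A##3 → D##4
F3 → Bb3

Db5 F#4 C#5 D##4 Bb3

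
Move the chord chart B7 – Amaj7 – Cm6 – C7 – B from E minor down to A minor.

E7 Dmaj7 Fm6 F7 E

E minor down to A minor is a perfect fifth; each chord root moves by that interval while the quality stays the same.
B7: root B down a perfect fifth → E, giving E7.
Amaj7: root A down a perfect fifth → D, giving Dmaj7.
Cm6: root C down a perfect fifth → F, giving Fm6.
C7: root C down a perfect fifth → F, giving F7.
B: root B down a perfect fifth → E, giving E.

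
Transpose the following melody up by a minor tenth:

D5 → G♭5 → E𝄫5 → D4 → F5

F6 Bbb6 Gbb6 F5 Ab6

A minor tenth up from D5 gives F6.
Gb5 up a minor tenth is Bbb6.
A minor tenth up from Ebb5 gives Gbb6.
D4 up a minor tenth is F5.
F5: a tenth up reaches A, and 15 semitones makes it Ab6.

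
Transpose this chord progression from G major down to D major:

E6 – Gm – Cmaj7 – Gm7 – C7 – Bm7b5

B6 Dm Gmaj7 Dm7 G7 F#m7b5

G major down to D major is a perfect fourth; each chord root moves by that interval while the quality stays the same.
E6: root E down a perfect fourth → B, giving B6.
Gm: root G down a perfect fourth → D, giving Dm.
Cmaj7: root C down a perfect fourth → G, giving Gmaj7.
Gm7: root G down a perfect fourth → D, giving Dm7.
C7: root C down a perfect fourth → G, giving G7.
Bm7b5: root B down a perfect fourth → F#, giving F#m7b5.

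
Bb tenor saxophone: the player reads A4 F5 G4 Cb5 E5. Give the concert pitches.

G3 Eb4 F3 Bbb3 D4

Written C4 on the Bb tenor saxophone sounds as Bb2, a major ninth lower; apply that shift to every note.
A4 to G3
F5 to Eb4
G4 to F3
Cb5 to Bbb3
E5 to D4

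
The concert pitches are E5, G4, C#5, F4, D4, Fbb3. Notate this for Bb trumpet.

F#5 A4 D#5 G4 E4 Gbb3

Written C4 sounds as Bb3 on the Bb trumpet, so concert pitches are written a major second up.
E5 -> F#5
G4 -> A4
C#5 -> D#5
F4 -> G4
D4 -> E4
Fbb3 -> Gbb3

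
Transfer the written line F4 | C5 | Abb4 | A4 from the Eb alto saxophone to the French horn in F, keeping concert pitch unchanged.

Eb4 Bb4 Gbb4 G4

First find concert pitch: the Eb alto saxophone sounds a major sixth below written, so F4 C5 Abb4 A4 sounds Ab3 Eb4 Cbb4 C4.
Then write for French horn in F: it sounds a perfect fifth below written, so the part must be a perfect fifth above concert.
Ab3 → Eb4
Eb4 → Bb4
Cbb4 → Gbb4
C4 → G4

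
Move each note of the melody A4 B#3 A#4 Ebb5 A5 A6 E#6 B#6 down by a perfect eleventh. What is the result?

E3 F##2 E#3 Bbb3 E4 E5 B#4 F##5

A perfect eleventh down from A4 gives E3.
B#3 down a perfect eleventh is F##2.
A#4 down a perfect eleventh is E#3.
A perfect eleventh down from Ebb5 gives Bbb3.
A5: an eleventh down reaches E, and 17 semitones makes it E4.
A perfect eleventh down from A6 gives E5.
E#6: an eleventh down reaches B, and 17 semitones makes it B#4.
B#6 down a perfect eleventh is F##5.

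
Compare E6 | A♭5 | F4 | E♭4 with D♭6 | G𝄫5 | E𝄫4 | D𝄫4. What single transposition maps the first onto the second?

down an augmented second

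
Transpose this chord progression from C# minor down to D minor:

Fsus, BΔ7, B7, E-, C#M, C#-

Gbsus CΔ7 C7 F- DM D-

C# minor down to D minor is a major seventh; each chord root moves by that interval while the quality stays the same.
Fsus: root F down a major seventh → Gb, giving Gbsus.
BΔ7: root B down a major seventh → C, giving CΔ7.
B7: root B down a major seventh → C, giving C7.
E-: root E down a major seventh → F, giving F-.
C#M: root C# down a major seventh → D, giving DM.
C#-: root C# down a major seventh → D, giving D-.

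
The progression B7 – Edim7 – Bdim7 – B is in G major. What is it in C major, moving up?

E7 Adim7 Edim7 E

G major up to C major is a perfect fourth; each chord root moves by that interval while the quality stays the same.
B7: root B up a perfect fourth → E, giving E7.
Edim7: root E up a perfect fourth → A, giving Adim7.
Bdim7: root B up a perfect fourth → E, giving Edim7.
B: root B up a perfect fourth → E, giving E.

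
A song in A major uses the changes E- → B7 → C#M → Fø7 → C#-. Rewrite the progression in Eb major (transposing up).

Bb- F7 GM Cbø7 G-

A major up to Eb major is a diminished fifth; each chord root moves by that interval while the quality stays the same.
E-: root E up a diminished fifth → Bb, giving Bb-.
B7: root B up a diminished fifth → F, giving F7.
C#M: root C# up a diminished fifth → G, giving GM.
Fø7: root F up a diminished fifth → Cb, giving Cbø7.
C#-: root C# up a diminished fifth → G, giving G-.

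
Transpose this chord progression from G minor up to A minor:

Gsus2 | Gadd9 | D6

G minor up to A minor is a major second; each chord root moves by that interval while the quality stays the same.
Gsus2: root G up a major second → A, giving Asus2.
Gadd9: root G up a major second → A, giving Aadd9.
D6: root D up a major second → E, giving E6.

Asus2 Aadd9 E6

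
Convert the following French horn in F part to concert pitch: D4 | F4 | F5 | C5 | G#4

G3 Bb3 Bb4 F4 C#4

Written C4 on the French horn in F sounds as F3, a perfect fifth lower; apply that shift to every note.
D4 becomes G3
F4 becomes Bb3
F5 becomes Bb4
C5 becomes F4
G#4 becomes C#4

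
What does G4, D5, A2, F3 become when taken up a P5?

D5 A5 E3 C4

A perfect fifth up from G4 gives D5.
D5 up a perfect fifth is A5.
A2: a fifth up reaches E, and 7 semitones makes it E3.
F3: a fifth up reaches C, and 7 semitones makes it C4.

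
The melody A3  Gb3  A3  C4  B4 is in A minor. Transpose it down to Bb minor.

From A down to Bb is a major seventh; apply that to each pitch.
A3 → Bb2
Gb3 → Abb2
A3 → Bb2
C4 → Db3
B4 → C4

Bb2 Abb2 Bb2 Db3 C4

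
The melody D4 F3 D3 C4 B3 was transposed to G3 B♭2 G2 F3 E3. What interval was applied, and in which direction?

down a perfect fifth

Take the first pair: D4 → G3. D to G spans 5 letter names, so the interval is some kind of fifth.
G3 to D4 is 7 semitones, which makes it a perfect fifth; the second version is lower, so the direction is down.
Checking another pair — B3 → E3 — gives the same interval.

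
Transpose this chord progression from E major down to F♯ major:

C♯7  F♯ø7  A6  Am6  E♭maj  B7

E major down to F♯ major is a minor seventh; each chord root moves by that interval while the quality stays the same.
C♯7: root C♯ down a minor seventh → D#, giving D#7.
F♯ø7: root F♯ down a minor seventh → G#, giving G#ø7.
A6: root A down a minor seventh → B, giving B6.
Am6: root A down a minor seventh → B, giving Bm6.
E♭maj: root E♭ down a minor seventh → F, giving Fmaj.
B7: root B down a minor seventh → C#, giving C#7.

D#7 G#ø7 B6 Bm6 Fmaj C#7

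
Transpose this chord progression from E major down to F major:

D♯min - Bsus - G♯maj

Emin Csus Amaj

E major down to F major is a major seventh; each chord root moves by that interval while the quality stays the same.
D♯min: root D♯ down a major seventh → E, giving Emin.
Bsus: root B down a major seventh → C, giving Csus.
G♯maj: root G♯ down a major seventh → A, giving Amaj.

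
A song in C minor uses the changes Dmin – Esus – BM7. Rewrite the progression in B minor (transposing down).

C minor down to B minor is a minor second; each chord root moves by that interval while the quality stays the same.
Dmin: root D down a minor second → C#, giving C#min.
Esus: root E down a minor second → D#, giving D#sus.
BM7: root B down a minor second → A#, giving A#M7.

C#min D#sus A#M7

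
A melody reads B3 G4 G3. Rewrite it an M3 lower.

G3 Eb4 Eb3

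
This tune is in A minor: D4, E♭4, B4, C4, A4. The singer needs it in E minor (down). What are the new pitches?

From A down to E is a perfect fourth; apply that to each pitch.
D4 becomes A3
Eb4 becomes Bb3
B4 becomes F#4
C4 becomes G3
A4 becomes E4

A3 Bb3 F#4 G3 E4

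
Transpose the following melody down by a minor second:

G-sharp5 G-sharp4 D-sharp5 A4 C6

F##5 F##4 C##5 G#4 B5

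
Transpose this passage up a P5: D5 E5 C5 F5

D5 becomes A5
E5 becomes B5
C5 becomes G5
F5 becomes C6

A5 B5 G5 C6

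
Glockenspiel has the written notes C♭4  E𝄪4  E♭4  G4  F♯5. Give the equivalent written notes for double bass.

Cb7 E##7 Eb7 G7 F#8

First find concert pitch: the glockenspiel sounds a perfect fifteenth above written, so C♭4 E𝄪4 E♭4 G4 F♯5 sounds Cb6 E##6 Eb6 G6 F#7.
Then write for double bass: it sounds a perfect octave below written, so the part must be a perfect octave above concert.
Cb6 → Cb7
E##6 → E##7
Eb6 → Eb7
G6 → G7
F#7 → F#8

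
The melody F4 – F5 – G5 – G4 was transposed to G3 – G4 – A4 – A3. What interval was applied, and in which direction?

Take the first pair: F4 → G3. F to G spans 7 letter names, so the interval is some kind of seventh.
G3 to F4 is 10 semitones, which makes it a minor seventh; the second version is lower, so the direction is down.
Checking another pair — G4 → A3 — gives the same interval.

down a minor seventh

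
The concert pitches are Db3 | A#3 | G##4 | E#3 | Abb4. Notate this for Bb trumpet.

Written C4 sounds as Bb3 on the Bb trumpet, so concert pitches are written a major second up.
Db3 → Eb3
A#3 → B#3
G##4 → A##4
E#3 → F##3
Abb4 → Bbb4

Eb3 B#3 A##4 F##3 Bbb4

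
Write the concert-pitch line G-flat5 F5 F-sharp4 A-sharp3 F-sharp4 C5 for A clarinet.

Bbb5 Ab5 A4 C#4 A4 Eb5

The A clarinet sounds a minor third below written, so the written part must be a minor third above concert — transpose each note up.
Gb5 becomes Bbb5
F5 becomes Ab5
F#4 becomes A4
A#3 becomes C#4
F#4 becomes A4
C5 becomes Eb5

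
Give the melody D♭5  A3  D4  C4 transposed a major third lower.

Db5: a third down reaches B, and 4 semitones makes it Bbb4.
A3: a third down reaches F, and 4 semitones makes it F3.
A major third down from D4 gives Bb3.
C4: a third down reaches A, and 4 semitones makes it Ab3.

Bbb4 F3 Bb3 Ab3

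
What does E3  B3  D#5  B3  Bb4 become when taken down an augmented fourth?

Bb2 F3 A4 F3 Fb4

An augmented fourth down from E3 gives Bb2.
An augmented fourth down from B3 gives F3.
D#5 down an augmented fourth is A4.
B3 down an augmented fourth is F3.
Bb4: a fourth down reaches F, and 6 semitones makes it Fb4.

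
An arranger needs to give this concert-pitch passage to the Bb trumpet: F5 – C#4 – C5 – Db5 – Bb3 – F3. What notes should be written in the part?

The Bb trumpet sounds a major second below written, so the written part must be a major second above concert — transpose each note up.
F5 gives G5
C#4 gives D#4
C5 gives D5
Db5 gives Eb5
Bb3 gives C4
F3 gives G3

G5 D#4 D5 Eb5 C4 G3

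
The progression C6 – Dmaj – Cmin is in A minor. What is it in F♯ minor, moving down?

A6 Bmaj Amin

A minor down to F♯ minor is a minor third; each chord root moves by that interval while the quality stays the same.
C6: root C down a minor third → A, giving A6.
Dmaj: root D down a minor third → B, giving Bmaj.
Cmin: root C down a minor third → A, giving Amin.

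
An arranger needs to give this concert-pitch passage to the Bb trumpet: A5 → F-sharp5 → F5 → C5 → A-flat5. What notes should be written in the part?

B5 G#5 G5 D5 Bb5

Written C4 sounds as Bb3 on the Bb trumpet, so concert pitches are written a major second up.
A5 becomes B5
F#5 becomes G#5
F5 becomes G5
C5 becomes D5
Ab5 becomes Bb5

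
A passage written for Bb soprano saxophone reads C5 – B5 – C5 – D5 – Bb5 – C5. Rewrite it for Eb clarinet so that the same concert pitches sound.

First find concert pitch: the Bb soprano saxophone sounds a major second below written, so C5 B5 C5 D5 Bb5 C5 sounds Bb4 A5 Bb4 C5 Ab5 Bb4.
Then write for Eb clarinet: it sounds a minor third above written, so the part must be a minor third below concert.
Bb4 → G4
A5 → F#5
Bb4 → G4
C5 → A4
Ab5 → F5
Bb4 → G4

G4 F#5 G4 A4 F5 G4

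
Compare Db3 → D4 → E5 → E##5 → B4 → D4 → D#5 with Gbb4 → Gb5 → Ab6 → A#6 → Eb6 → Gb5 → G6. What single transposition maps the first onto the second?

up a diminished eleventh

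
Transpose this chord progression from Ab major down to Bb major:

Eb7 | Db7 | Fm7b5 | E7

F7 Eb7 Gm7b5 F#7

Ab major down to Bb major is a minor seventh; each chord root moves by that interval while the quality stays the same.
Eb7: root Eb down a minor seventh → F, giving F7.
Db7: root Db down a minor seventh → Eb, giving Eb7.
Fm7b5: root F down a minor seventh → G, giving Gm7b5.
E7: root E down a minor seventh → F#, giving F#7.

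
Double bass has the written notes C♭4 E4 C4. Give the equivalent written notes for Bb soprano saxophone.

First find concert pitch: the double bass sounds a perfect octave below written, so C♭4 E4 C4 sounds Cb3 E3 C3.
Then write for Bb soprano saxophone: it sounds a major second below written, so the part must be a major second above concert.
Cb3 → Db3
E3 → F#3
C3 → D3

Db3 F#3 D3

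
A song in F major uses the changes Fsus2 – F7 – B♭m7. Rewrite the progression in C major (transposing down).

Csus2 C7 Fm7

F major down to C major is a perfect fourth; each chord root moves by that interval while the quality stays the same.
Fsus2: root F down a perfect fourth → C, giving Csus2.
F7: root F down a perfect fourth → C, giving C7.
B♭m7: root B♭ down a perfect fourth → F, giving Fm7.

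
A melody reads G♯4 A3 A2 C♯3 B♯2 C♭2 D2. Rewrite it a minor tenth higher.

G#4 up a minor tenth is B5.
A minor tenth up from A3 gives C5.
A2 up a minor tenth is C4.
A minor tenth up from C#3 gives E4.
B#2 up a minor tenth is D#4.
Cb2 up a minor tenth is Ebb3.
D2 up a minor tenth is F3.

B5 C5 C4 E4 D#4 Ebb3 F3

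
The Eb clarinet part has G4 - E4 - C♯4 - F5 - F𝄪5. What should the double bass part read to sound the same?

Bb5 G5 E5 Ab6 A#6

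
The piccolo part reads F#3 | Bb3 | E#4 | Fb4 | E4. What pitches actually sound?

F#4 Bb4 E#5 Fb5 E5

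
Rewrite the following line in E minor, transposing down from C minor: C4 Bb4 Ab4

E3 D4 C4

C minor to E minor down is a minor sixth, so every note moves down by that interval.
C4 gives E3
Bb4 gives D4
Ab4 gives C4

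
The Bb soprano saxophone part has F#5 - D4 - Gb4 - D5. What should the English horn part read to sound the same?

B5 G4 Cb5 G5

First find concert pitch: the Bb soprano saxophone sounds a major second below written, so F#5 D4 Gb4 D5 sounds E5 C4 Fb4 C5.
Then write for English horn: it sounds a perfect fifth below written, so the part must be a perfect fifth above concert.
E5 → B5
C4 → G4
Fb4 → Cb5
C5 → G5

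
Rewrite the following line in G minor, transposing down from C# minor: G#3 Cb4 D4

D3 Gbb3 Ab3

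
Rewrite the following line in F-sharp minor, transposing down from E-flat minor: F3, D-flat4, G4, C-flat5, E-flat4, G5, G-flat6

G#2 E3 A#3 D4 F#3 A#4 A5

From E-flat down to F-sharp is a diminished seventh; apply that to each pitch.
F3 becomes G#2
Db4 becomes E3
G4 becomes A#3
Cb5 becomes D4
Eb4 becomes F#3
G5 becomes A#4
Gb6 becomes A5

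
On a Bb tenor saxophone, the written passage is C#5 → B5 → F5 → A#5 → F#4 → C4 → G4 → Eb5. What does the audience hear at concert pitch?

Written C4 on the Bb tenor saxophone sounds as Bb2, a major ninth lower; apply that shift to every note.
C#5 becomes B3
B5 becomes A4
F5 becomes Eb4
A#5 becomes G#4
F#4 becomes E3
C4 becomes Bb2
G4 becomes F3
Eb5 becomes Db4

B3 A4 Eb4 G#4 E3 Bb2 F3 Db4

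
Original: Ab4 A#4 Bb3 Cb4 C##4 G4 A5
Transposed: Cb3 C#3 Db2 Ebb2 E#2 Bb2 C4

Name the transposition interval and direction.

down a major thirteenth

From Ab4 to Cb3 is 13 letter names — a thirteenth of some quality.
Cb3 to Ab4 is 21 semitones, which makes it a major thirteenth; the second version is lower, so the direction is down.
Checking another pair — A5 → C4 — gives the same interval.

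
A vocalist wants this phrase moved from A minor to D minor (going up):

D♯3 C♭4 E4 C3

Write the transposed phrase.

G#3 Fb4 A4 F3

A minor to D minor up is a perfect fourth, so every note moves up by that interval.
D#3 to G#3
Cb4 to Fb4
E4 to A4
C3 to F3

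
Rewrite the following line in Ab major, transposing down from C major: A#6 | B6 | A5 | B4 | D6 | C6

F#6 G6 F5 G4 Bb5 Ab5

From C down to Ab is a major third; apply that to each pitch.
A#6 → F#6
B6 → G6
A5 → F5
B4 → G4
D6 → Bb5
C6 → Ab5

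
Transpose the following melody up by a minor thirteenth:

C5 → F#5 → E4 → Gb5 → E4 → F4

C5 to Ab6
F#5 to D7
E4 to C6
Gb5 to Ebb7
E4 to C6
F4 to Db6

Ab6 D7 C6 Ebb7 C6 Db6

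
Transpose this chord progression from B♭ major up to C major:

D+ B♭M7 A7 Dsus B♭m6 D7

E+ CM7 B7 Esus Cm6 E7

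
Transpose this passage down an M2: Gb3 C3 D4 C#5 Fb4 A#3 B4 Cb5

Fb3 Bb2 C4 B4 Ebb4 G#3 A4 Bbb4

Gb3 to Fb3
C3 to Bb2
D4 to C4
C#5 to B4
Fb4 to Ebb4
A#3 to G#3
B4 to A4
Cb5 to Bbb4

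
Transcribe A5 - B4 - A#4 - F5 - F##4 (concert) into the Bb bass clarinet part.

B6 C#6 B#5 G6 G##5

Written C4 sounds as Bb2 on the Bb bass clarinet, so concert pitches are written a major ninth up.
A5 → B6
B4 → C#6
A#4 → B#5
F5 → G6
F##4 → G##5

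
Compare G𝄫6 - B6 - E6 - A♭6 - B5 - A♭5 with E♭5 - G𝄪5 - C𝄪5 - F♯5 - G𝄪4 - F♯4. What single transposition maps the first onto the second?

Take the first pair: Gbb6 → Eb5. G to E spans 10 letter names, so the interval is some kind of tenth.
Eb5 to Gbb6 is 14 semitones, which makes it a diminished tenth; the second version is lower, so the direction is down.
Checking another pair — Ab5 → F#4 — gives the same interval.

down a diminished tenth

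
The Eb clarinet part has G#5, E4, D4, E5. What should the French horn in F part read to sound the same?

First find concert pitch: the Eb clarinet sounds a minor third above written, so G#5 E4 D4 E5 sounds B5 G4 F4 G5.
Then write for French horn in F: it sounds a perfect fifth below written, so the part must be a perfect fifth above concert.
B5 → F#6
G4 → D5
F4 → C5
G5 → D6

F#6 D5 C5 D6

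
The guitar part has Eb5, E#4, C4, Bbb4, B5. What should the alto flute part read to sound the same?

Ab4 A#3 F3 Ebb4 E5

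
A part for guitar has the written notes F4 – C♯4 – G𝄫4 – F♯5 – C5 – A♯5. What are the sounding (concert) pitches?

F3 C#3 Gbb3 F#4 C4 A#4

The guitar sounds a perfect octave below written, so transpose each written note down a perfect octave.
F4 -> F3
C#4 -> C#3
Gbb4 -> Gbb3
F#5 -> F#4
C5 -> C4
A#5 -> A#4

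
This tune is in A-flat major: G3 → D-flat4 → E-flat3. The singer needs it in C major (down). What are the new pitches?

From A-flat down to C is a minor sixth; apply that to each pitch.
G3 gives B2
Db4 gives F3
Eb3 gives G2

B2 F3 G2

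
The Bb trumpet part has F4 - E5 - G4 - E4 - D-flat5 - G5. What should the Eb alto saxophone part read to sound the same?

C5 B5 D5 B4 Ab5 D6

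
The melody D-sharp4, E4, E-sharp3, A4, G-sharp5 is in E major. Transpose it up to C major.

B4 C5 C#4 F5 E6

From E up to C is a minor sixth; apply that to each pitch.
D#4 gives B4
E4 gives C5
E#3 gives C#4
A4 gives F5
G#5 gives E6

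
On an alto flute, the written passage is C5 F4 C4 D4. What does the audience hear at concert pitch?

G4 C4 G3 A3

The alto flute sounds a perfect fourth below written, so transpose each written note down a perfect fourth.
C5 to G4
F4 to C4
C4 to G3
D4 to A3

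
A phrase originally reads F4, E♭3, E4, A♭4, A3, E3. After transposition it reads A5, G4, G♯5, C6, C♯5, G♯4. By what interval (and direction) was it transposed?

From F4 to A5 is 10 letter names — a tenth of some quality.
F4 to A5 is 16 semitones, which makes it a major tenth; the second version is higher, so the direction is up.
Checking another pair — E3 → G#4 — gives the same interval.

up a major tenth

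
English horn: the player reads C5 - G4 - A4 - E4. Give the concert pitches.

F4 C4 D4 A3

The English horn sounds a perfect fifth below written, so transpose each written note down a perfect fifth.
C5 to F4
G4 to C4
A4 to D4
E4 to A3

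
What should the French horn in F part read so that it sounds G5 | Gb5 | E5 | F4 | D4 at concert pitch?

D6 Db6 B5 C5 A4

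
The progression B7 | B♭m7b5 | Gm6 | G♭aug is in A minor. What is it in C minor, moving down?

D7 Dbm7b5 Bbm6 Bbbaug

A minor down to C minor is a major sixth; each chord root moves by that interval while the quality stays the same.
B7: root B down a major sixth → D, giving D7.
B♭m7b5: root B♭ down a major sixth → Db, giving Dbm7b5.
Gm6: root G down a major sixth → Bb, giving Bbm6.
G♭aug: root G♭ down a major sixth → Bbb, giving Bbbaug.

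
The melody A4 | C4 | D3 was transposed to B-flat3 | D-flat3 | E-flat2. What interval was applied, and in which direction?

Take the first pair: A4 → Bb3. A to B spans 7 letter names, so the interval is some kind of seventh.
Bb3 to A4 is 11 semitones, which makes it a major seventh; the second version is lower, so the direction is down.
Checking another pair — D3 → Eb2 — gives the same interval.

down a major seventh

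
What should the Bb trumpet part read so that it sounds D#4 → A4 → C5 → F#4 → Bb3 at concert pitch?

E#4 B4 D5 G#4 C4

The Bb trumpet sounds a major second below written, so the written part must be a major second above concert — transpose each note up.
D#4 -> E#4
A4 -> B4
C5 -> D5
F#4 -> G#4
Bb3 -> C4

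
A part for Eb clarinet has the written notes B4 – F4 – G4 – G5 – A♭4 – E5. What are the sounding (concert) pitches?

Written C4 on the Eb clarinet sounds as Eb4, a minor third higher; apply that shift to every note.
B4 to D5
F4 to Ab4
G4 to Bb4
G5 to Bb5
Ab4 to Cb5
E5 to G5

D5 Ab4 Bb4 Bb5 Cb5 G5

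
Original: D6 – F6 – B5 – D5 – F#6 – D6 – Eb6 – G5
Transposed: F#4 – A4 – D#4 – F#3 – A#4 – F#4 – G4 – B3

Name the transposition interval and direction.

From D6 to F#4 is 13 letter names — a thirteenth of some quality.
F#4 to D6 is 20 semitones, which makes it a minor thirteenth; the second version is lower, so the direction is down.
Checking another pair — G5 → B3 — gives the same interval.

down a minor thirteenth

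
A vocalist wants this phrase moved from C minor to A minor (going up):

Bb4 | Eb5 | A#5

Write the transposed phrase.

G5 C6 F##6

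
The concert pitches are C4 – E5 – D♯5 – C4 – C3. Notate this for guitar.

Written C4 sounds as C3 on the guitar, so concert pitches are written a perfect octave up.
C4 becomes C5
E5 becomes E6
D#5 becomes D#6
C4 becomes C5
C3 becomes C4

C5 E6 D#6 C5 C4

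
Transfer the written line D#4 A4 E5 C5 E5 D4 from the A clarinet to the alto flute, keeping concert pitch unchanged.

E#4 B4 F#5 D5 F#5 E4

First find concert pitch: the A clarinet sounds a minor third below written, so D#4 A4 E5 C5 E5 D4 sounds B#3 F#4 C#5 A4 C#5 B3.
Then write for alto flute: it sounds a perfect fourth below written, so the part must be a perfect fourth above concert.
B#3 → E#4
F#4 → B4
C#5 → F#5
A4 → D5
C#5 → F#5
B3 → E4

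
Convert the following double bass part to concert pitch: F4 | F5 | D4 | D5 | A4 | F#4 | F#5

The double bass sounds a perfect octave below written, so transpose each written note down a perfect octave.
F4 to F3
F5 to F4
D4 to D3
D5 to D4
A4 to A3
F#4 to F#3
F#5 to F#4

F3 F4 D3 D4 A3 F#3 F#4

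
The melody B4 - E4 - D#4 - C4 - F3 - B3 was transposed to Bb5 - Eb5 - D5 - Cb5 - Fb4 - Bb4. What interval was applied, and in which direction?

Take the first pair: B4 → Bb5. B to B spans 8 letter names, so the interval is some kind of octave.
B4 to Bb5 is 11 semitones, which makes it a diminished octave; the second version is higher, so the direction is up.
Checking another pair — B3 → Bb4 — gives the same interval.

up a diminished octave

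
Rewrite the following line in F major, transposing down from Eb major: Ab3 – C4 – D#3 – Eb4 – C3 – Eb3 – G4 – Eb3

Eb major to F major down is a minor seventh, so every note moves down by that interval.
Ab3 gives Bb2
C4 gives D3
D#3 gives E#2
Eb4 gives F3
C3 gives D2
Eb3 gives F2
G4 gives A3
Eb3 gives F2

Bb2 D3 E#2 F3 D2 F2 A3 F2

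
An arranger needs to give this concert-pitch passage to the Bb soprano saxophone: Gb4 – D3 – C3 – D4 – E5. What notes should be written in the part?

Ab4 E3 D3 E4 F#5

Written C4 sounds as Bb3 on the Bb soprano saxophone, so concert pitches are written a major second up.
Gb4 -> Ab4
D3 -> E3
C3 -> D3
D4 -> E4
E5 -> F#5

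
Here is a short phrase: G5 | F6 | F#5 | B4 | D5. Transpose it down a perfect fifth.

C5 Bb5 B4 E4 G4

G5 becomes C5
F6 becomes Bb5
F#5 becomes B4
B4 becomes E4
D5 becomes G4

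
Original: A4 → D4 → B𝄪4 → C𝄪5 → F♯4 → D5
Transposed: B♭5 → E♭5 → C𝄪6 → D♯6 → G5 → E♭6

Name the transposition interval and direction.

up a minor ninth

From A4 to Bb5 is 9 letter names — a ninth of some quality.
A4 to Bb5 is 13 semitones, which makes it a minor ninth; the second version is higher, so the direction is up.
Checking another pair — D5 → Eb6 — gives the same interval.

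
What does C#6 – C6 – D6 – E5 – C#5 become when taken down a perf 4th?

C#6 down a perfect fourth is G#5.
A perfect fourth down from C6 gives G5.
D6: a fourth down reaches A, and 5 semitones makes it A5.
A perfect fourth down from E5 gives B4.
C#5: a fourth down reaches G, and 5 semitones makes it G#4.

G#5 G5 A5 B4 G#4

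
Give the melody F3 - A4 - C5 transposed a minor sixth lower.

A minor sixth down from F3 gives A2.
A4 down a minor sixth is C#4.
A minor sixth down from C5 gives E4.

A2 C#4 E4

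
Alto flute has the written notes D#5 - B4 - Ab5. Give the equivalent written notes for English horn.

First find concert pitch: the alto flute sounds a perfect fourth below written, so D#5 B4 Ab5 sounds A#4 F#4 Eb5.
Then write for English horn: it sounds a perfect fifth below written, so the part must be a perfect fifth above concert.
A#4 → E#5
F#4 → C#5
Eb5 → Bb5

E#5 C#5 Bb5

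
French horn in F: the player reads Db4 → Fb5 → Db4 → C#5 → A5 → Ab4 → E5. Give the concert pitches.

The French horn in F sounds a perfect fifth below written, so transpose each written note down a perfect fifth.
Db4 becomes Gb3
Fb5 becomes Bbb4
Db4 becomes Gb3
C#5 becomes F#4
A5 becomes D5
Ab4 becomes Db4
E5 becomes A4

Gb3 Bbb4 Gb3 F#4 D5 Db4 A4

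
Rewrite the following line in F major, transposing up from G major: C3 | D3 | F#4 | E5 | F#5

Bb3 C4 E5 D6 E6

G major to F major up is a minor seventh, so every note moves up by that interval.
C3 to Bb3
D3 to C4
F#4 to E5
E5 to D6
F#5 to E6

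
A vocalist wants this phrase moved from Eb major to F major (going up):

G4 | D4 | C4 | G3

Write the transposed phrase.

Eb major to F major up is a major second, so every note moves up by that interval.
G4 -> A4
D4 -> E4
C4 -> D4
G3 -> A3

A4 E4 D4 A3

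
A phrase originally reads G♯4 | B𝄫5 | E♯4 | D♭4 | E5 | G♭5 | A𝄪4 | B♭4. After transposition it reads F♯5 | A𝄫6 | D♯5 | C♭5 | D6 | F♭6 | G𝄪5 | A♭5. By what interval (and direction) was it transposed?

Take the first pair: G#4 → F#5. G to F spans 7 letter names, so the interval is some kind of seventh.
G#4 to F#5 is 10 semitones, which makes it a minor seventh; the second version is higher, so the direction is up.
Checking another pair — Bb4 → Ab5 — gives the same interval.

up a minor seventh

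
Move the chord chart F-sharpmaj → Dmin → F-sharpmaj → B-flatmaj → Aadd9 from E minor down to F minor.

Gmaj Ebmin Gmaj Cbmaj Bbadd9

E minor down to F minor is a major seventh; each chord root moves by that interval while the quality stays the same.
F-sharpmaj: root F-sharp down a major seventh → G, giving Gmaj.
Dmin: root D down a major seventh → Eb, giving Ebmin.
F-sharpmaj: root F-sharp down a major seventh → G, giving Gmaj.
B-flatmaj: root B-flat down a major seventh → Cb, giving Cbmaj.
Aadd9: root A down a major seventh → Bb, giving Bbadd9.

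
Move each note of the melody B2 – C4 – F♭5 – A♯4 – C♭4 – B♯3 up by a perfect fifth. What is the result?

F#3 G4 Cb6 E#5 Gb4 F##4

A perfect fifth up from B2 gives F#3.
C4 up a perfect fifth is G4.
Fb5 up a perfect fifth is Cb6.
A#4 up a perfect fifth is E#5.
Cb4: a fifth up reaches G, and 7 semitones makes it Gb4.
B#3: a fifth up reaches F, and 7 semitones makes it F##4.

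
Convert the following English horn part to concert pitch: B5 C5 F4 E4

The English horn sounds a perfect fifth below written, so transpose each written note down a perfect fifth.
B5 → E5
C5 → F4
F4 → Bb3
E4 → A3

E5 F4 Bb3 A3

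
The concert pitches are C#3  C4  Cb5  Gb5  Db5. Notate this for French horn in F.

The French horn in F sounds a perfect fifth below written, so the written part must be a perfect fifth above concert — transpose each note up.
C#3 → G#3
C4 → G4
Cb5 → Gb5
Gb5 → Db6
Db5 → Ab5

G#3 G4 Gb5 Db6 Ab5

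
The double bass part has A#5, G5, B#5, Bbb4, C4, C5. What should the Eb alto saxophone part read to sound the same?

F##5 E5 G##5 Gb4 A3 A4

First find concert pitch: the double bass sounds a perfect octave below written, so A#5 G5 B#5 Bbb4 C4 C5 sounds A#4 G4 B#4 Bbb3 C3 C4.
Then write for Eb alto saxophone: it sounds a major sixth below written, so the part must be a major sixth above concert.
A#4 → F##5
G4 → E5
B#4 → G##5
Bbb3 → Gb4
C3 → A3
C4 → A4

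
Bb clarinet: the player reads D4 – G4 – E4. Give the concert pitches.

Written C4 on the Bb clarinet sounds as Bb3, a major second lower; apply that shift to every note.
D4 -> C4
G4 -> F4
E4 -> D4

C4 F4 D4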